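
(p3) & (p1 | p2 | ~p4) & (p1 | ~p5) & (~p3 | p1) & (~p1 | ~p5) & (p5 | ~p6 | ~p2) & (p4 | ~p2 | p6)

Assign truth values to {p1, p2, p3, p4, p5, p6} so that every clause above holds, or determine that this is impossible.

p1=1, p2=1, p3=1, p4=1, p5=0, p6=0

Unit clause (p3) forces p3 = 1.
Unit clause (p1) forces p1 = 1.
Unit clause (~p5) forces p5 = 0.
Suppose p6 = 0.
Suppose p4 = 1.
All clauses hold; p2 can take either value.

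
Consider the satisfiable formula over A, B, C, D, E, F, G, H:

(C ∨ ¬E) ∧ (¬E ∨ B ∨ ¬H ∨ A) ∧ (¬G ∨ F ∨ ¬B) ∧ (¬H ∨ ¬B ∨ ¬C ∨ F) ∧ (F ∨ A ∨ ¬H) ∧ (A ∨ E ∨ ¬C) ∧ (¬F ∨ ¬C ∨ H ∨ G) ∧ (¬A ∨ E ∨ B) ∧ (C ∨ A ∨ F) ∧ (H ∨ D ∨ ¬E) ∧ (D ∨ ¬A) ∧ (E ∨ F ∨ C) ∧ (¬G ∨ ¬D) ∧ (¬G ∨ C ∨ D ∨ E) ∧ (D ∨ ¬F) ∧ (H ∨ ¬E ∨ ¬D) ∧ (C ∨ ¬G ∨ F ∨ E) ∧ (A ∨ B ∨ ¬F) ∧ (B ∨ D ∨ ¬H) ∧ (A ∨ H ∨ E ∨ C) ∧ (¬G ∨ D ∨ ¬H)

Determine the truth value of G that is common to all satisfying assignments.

False

Suppose G = True.
(¬D) alone gives D = False.
(¬A) alone gives A = False.
(¬F) alone gives F = False.
(¬B) alone gives B = False.
(¬H) alone gives H = False.
(C) alone gives C = True.
(E) alone gives E = True.
But (¬E) is also a unit clause — contradiction.
So every satisfying assignment has G = False.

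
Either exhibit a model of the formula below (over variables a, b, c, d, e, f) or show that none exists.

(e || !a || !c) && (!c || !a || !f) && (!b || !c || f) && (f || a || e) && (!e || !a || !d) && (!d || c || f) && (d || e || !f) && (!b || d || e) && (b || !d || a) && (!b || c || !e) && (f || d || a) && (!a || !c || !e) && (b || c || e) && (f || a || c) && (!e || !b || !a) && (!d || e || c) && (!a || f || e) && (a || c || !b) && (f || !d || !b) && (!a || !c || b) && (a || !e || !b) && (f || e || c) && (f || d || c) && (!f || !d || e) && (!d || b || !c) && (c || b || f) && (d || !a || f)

a: false; b: false; c: false; d: false; e: true; f: true

Try e = true.
Try a = false.
The clause (!b) is unit, so b = false.
The clause (!d) is unit, so d = false.
The clause (f) is unit, so f = true.
Every clause is now satisfied; c is unconstrained.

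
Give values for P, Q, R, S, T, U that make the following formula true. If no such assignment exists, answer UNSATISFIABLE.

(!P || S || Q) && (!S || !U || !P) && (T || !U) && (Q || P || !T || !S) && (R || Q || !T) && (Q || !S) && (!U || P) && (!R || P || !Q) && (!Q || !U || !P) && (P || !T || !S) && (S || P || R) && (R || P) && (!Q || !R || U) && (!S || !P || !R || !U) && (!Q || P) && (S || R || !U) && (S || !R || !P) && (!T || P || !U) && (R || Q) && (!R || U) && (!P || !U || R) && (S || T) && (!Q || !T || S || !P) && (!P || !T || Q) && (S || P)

Branch on T: set T = true.
Branch on R: set R = false.
Unit clause (Q) forces Q = true.
Unit clause (P) forces P = true.
Unit clause (!U) forces U = false.
Unit clause (S) forces S = true.
Every clause now holds.

P ↦ true,  Q ↦ true,  R ↦ false,  S ↦ true,  T ↦ true,  U ↦ false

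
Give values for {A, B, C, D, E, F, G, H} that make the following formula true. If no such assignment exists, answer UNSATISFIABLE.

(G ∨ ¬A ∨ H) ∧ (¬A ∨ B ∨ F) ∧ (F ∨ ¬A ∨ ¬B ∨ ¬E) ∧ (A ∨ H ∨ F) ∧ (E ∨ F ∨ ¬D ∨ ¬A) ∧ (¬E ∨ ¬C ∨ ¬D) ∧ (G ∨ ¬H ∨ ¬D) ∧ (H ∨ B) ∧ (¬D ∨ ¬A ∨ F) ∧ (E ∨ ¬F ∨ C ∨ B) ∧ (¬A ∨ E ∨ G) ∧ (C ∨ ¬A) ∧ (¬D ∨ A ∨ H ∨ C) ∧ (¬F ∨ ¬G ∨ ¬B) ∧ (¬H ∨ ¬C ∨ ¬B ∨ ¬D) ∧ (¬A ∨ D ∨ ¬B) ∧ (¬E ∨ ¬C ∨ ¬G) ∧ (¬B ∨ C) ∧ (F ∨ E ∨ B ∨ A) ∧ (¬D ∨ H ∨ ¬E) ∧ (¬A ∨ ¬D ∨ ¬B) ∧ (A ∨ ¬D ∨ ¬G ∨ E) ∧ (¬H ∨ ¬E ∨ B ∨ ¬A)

Branch on H: set H = False.
(B) alone gives B = True.
(C) alone gives C = True.
Branch on G: set G = False.
(¬A) alone gives A = False.
(F) alone gives F = True.
Branch on E: set E = False.
All clauses hold; D can take either value.

A ↦ False,  B ↦ True,  C ↦ True,  D ↦ True,  E ↦ False,  F ↦ True,  G ↦ False,  H ↦ False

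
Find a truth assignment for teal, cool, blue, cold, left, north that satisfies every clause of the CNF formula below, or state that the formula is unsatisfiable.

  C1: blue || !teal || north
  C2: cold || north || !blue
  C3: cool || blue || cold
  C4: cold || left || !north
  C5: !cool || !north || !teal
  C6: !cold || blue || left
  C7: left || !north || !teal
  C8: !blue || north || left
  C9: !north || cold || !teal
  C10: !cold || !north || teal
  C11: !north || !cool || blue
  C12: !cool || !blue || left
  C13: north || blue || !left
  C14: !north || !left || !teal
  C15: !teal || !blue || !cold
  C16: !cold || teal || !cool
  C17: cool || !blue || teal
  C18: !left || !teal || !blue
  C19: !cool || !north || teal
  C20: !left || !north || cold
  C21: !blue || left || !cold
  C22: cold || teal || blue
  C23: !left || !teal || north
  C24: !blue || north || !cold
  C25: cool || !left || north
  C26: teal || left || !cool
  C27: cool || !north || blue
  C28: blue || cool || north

UNSATISFIABLE

Try blue = true.
Try cold = true.
Unit clause (!teal) forces teal = false.
Unit clause (!north) forces north = false.
Now (north) is unsatisfied and unit — conflict.
That branch fails; take cold = false instead.
Unit clause (north) forces north = true.
Unit clause (left) forces left = true.
Now (!left) is unsatisfied and unit — conflict.
Neither cold = true nor cold = false works.
That branch fails; take blue = false instead.
Try teal = false.
Unit clause (cold) forces cold = true.
Unit clause (left) forces left = true.
Unit clause (!north) forces north = false.
Now (north) is unsatisfied and unit — conflict.
That branch fails; take teal = true instead.
Unit clause (north) forces north = true.
Unit clause (!cool) forces cool = false.
Now (cool) is unsatisfied and unit — conflict.
Neither teal = true nor teal = false works.
Neither blue = true nor blue = false works.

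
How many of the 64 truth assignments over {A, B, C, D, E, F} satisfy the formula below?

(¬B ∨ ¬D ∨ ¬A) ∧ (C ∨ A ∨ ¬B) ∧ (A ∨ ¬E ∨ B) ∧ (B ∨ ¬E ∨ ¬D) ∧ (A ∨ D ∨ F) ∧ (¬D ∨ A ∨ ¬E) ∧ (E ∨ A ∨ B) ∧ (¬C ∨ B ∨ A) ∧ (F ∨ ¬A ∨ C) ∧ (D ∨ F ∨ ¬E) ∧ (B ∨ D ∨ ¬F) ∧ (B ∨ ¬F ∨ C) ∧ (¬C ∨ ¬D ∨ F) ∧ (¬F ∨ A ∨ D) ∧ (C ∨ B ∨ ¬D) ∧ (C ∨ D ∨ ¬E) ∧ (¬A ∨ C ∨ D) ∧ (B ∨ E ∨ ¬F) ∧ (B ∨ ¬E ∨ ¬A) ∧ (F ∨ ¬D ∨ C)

5

There are 2^6 = 64 truth assignments over (A, B, C, D, E, F).
Split on A. With A = True, the clauses containing A are satisfied and ¬A drops from the rest; 4 of the 2^5 = 32 assignments to the other variables satisfy what remains.
With A = False, by the same count on the reduced clause set, 1 assignment works.
(One model: A=F, B=T, C=T, D=T, E=F, F=T.)
Total: 4 + 1 = 5.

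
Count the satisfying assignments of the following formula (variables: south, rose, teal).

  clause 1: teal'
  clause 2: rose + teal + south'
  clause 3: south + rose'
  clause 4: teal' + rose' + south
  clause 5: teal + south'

There are 2^3 = 8 truth assignments over (south, rose, teal).
Split on south. With south = 1, the clauses containing south are satisfied and south' drops from the rest; 0 of the 2^2 = 4 assignments to the other variables satisfy what remains.
With south = 0, by the same count on the reduced clause set, 1 assignment works.
(One model: south=F, rose=F, teal=F.)
Total: 0 + 1 = 1.

1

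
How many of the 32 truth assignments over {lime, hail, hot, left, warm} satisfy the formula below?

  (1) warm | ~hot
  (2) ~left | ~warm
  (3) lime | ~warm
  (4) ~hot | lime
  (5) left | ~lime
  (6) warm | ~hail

There are 2^5 = 32 truth assignments over (lime, hail, hot, left, warm).
Split on lime. With lime = 1, the clauses containing lime are satisfied and ~lime drops from the rest; 1 of the 2^4 = 16 assignments to the other variables satisfy what remains.
With lime = 0, by the same count on the reduced clause set, 2 assignments work.
Total: 1 + 2 = 3.

3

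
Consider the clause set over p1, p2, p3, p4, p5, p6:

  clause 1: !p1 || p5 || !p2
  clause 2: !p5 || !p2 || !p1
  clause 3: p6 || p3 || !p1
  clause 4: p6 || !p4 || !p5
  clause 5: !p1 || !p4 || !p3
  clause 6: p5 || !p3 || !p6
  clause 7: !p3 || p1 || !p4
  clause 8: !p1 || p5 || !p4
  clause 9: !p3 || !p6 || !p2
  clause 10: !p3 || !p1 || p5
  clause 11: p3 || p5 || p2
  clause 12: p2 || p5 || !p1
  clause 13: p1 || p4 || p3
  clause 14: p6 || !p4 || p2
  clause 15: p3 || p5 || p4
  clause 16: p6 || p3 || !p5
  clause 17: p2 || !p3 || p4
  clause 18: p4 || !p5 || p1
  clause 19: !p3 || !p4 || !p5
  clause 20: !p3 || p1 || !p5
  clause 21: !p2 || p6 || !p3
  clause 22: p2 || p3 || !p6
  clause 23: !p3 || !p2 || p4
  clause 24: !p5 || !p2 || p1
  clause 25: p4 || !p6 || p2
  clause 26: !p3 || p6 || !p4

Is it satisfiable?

Branch on p1: set p1 = false.
Branch on p3: set p3 = false.
Unit clause (p4) forces p4 = true.
Branch on p6: set p6 = true.
Unit clause (p2) forces p2 = true.
Unit clause (!p5) forces p5 = false.
Every clause now holds.
A satisfying assignment: p1=false,  p2=true,  p3=false,  p4=true,  p5=false,  p6=true.

Yes, satisfiable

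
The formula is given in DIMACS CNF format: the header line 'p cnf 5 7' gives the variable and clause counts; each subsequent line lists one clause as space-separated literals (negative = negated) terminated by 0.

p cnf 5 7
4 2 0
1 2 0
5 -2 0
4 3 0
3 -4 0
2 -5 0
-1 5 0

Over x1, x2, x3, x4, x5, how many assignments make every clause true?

4

There are 2^5 = 32 truth assignments over (x1, x2, x3, x4, x5).
Split on x3. With x3 = True, the clauses containing x3 are satisfied and ¬x3 drops from the rest; 4 of the 2^4 = 16 assignments to the other variables satisfy what remains.
With x3 = False, by the same count on the reduced clause set, 0 assignments work.
(One model: x1=F, x2=T, x3=T, x4=F, x5=T.)
Total: 4 + 0 = 4.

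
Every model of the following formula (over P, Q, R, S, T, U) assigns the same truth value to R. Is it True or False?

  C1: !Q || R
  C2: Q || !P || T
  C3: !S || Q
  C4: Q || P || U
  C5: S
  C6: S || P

True

Suppose R = false.
The clause (!Q) is unit, so Q = false.
The clause (!S) is unit, so S = false.
But (S) is also a unit clause — contradiction.
So every satisfying assignment has R = True.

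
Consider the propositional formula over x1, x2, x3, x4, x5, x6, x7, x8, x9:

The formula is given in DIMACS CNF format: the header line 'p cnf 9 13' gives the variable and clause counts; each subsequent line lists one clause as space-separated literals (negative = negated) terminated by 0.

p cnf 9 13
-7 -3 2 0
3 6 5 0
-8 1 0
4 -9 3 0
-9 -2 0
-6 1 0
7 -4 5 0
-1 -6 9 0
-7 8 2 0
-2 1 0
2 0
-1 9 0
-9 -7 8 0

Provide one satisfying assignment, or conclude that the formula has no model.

From the singleton clause (x2), x2 = True.
From the singleton clause (¬x9), x9 = False.
From the singleton clause (x1), x1 = True.
Now (¬x1) is unsatisfied and unit — conflict.

UNSATISFIABLE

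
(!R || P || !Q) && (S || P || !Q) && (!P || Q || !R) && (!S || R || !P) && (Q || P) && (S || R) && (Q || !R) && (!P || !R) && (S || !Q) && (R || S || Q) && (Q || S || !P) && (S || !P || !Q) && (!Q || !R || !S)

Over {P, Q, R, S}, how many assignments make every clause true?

1

There are 2^4 = 16 truth assignments over (P, Q, R, S).
Split on Q. With Q = true, the clauses containing Q are satisfied and !Q drops from the rest; 1 of the 2^3 = 8 assignments to the other variables satisfy what remains.
With Q = false, by the same count on the reduced clause set, 0 assignments work.
(One model: P=F, Q=T, R=F, S=T.)
Total: 1 + 0 = 1.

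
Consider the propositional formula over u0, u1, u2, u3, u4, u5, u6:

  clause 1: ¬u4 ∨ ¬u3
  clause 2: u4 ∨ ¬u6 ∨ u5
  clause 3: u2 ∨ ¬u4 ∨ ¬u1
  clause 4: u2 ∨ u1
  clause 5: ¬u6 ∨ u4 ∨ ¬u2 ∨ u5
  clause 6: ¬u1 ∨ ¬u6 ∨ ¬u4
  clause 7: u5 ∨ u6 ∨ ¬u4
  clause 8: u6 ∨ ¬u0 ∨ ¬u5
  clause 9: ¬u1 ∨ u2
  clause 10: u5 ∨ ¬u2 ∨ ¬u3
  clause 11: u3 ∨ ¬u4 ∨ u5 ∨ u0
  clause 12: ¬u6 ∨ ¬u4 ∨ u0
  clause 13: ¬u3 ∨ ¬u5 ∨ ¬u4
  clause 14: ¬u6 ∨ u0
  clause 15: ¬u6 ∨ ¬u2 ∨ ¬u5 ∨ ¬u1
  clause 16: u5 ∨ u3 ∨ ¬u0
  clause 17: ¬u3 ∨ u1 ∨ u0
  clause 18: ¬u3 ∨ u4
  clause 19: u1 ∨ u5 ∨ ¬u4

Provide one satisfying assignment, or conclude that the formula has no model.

Branch on u4: set u4 = False.
The clause (¬u3) is unit, so u3 = False.
Branch on u6: set u6 = False.
Branch on u2: set u2 = True.
Branch on u0: set u0 = False.
Every clause is now satisfied; u1, u5 are unconstrained.

u0: False, u1: False, u2: True, u3: False, u4: False, u5: False, u6: False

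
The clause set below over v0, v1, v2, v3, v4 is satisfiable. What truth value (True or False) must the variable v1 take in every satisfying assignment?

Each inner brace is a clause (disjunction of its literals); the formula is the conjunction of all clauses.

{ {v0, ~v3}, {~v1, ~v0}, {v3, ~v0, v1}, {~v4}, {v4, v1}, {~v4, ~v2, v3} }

Suppose v1 = 0.
The clause (~v4) is unit, so v4 = 0.
Now (v4) is unsatisfied and unit — conflict.
So every satisfying assignment has v1 = True.

True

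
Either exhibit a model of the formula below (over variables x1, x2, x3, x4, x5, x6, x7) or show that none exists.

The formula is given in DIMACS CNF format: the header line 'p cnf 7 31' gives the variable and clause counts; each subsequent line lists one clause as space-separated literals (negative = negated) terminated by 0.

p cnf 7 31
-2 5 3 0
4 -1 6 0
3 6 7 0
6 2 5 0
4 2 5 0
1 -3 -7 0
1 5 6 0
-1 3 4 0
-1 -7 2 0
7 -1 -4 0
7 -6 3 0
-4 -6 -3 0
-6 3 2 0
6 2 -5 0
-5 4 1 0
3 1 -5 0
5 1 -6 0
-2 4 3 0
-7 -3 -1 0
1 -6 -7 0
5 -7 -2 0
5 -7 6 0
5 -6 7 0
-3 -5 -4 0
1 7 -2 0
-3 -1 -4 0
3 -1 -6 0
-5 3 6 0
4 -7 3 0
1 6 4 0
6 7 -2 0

Suppose x2 = False.
Suppose x6 = True.
The clause (x3) is unit, so x3 = True.
The clause (¬x4) is unit, so x4 = False.
The clause (x5) is unit, so x5 = True.
The clause (x1) is unit, so x1 = True.
The clause (¬x7) is unit, so x7 = False.
Every clause now holds.

x1 ↦ True,  x2 ↦ False,  x3 ↦ True,  x4 ↦ False,  x5 ↦ True,  x6 ↦ True,  x7 ↦ False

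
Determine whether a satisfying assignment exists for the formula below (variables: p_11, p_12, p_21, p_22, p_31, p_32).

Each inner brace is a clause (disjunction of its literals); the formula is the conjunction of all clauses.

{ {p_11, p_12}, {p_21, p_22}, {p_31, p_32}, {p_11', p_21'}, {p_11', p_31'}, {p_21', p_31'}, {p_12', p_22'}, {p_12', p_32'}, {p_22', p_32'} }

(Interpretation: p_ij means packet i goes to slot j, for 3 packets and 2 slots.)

Try p_11 = 1.
Unit clause (p_21') forces p_21 = 0.
Unit clause (p_22) forces p_22 = 1.
Unit clause (p_31') forces p_31 = 0.
Unit clause (p_32) forces p_32 = 1.
Now (p_32') is unsatisfied and unit — conflict.
That branch fails; take p_11 = 0 instead.
Unit clause (p_12) forces p_12 = 1.
Unit clause (p_22') forces p_22 = 0.
Unit clause (p_21) forces p_21 = 1.
Unit clause (p_31') forces p_31 = 0.
Unit clause (p_32) forces p_32 = 1.
Now (p_32') is unsatisfied and unit — conflict.
Neither p_11 = 1 nor p_11 = 0 works.
No assignment satisfies every clause.

No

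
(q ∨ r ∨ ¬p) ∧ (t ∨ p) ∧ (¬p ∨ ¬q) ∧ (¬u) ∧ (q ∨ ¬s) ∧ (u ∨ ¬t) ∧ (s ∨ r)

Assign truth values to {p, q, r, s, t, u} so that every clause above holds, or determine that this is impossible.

p ↦ True; q ↦ False; r ↦ True; s ↦ False; t ↦ False; u ↦ False

(¬u) alone gives u = False.
(¬t) alone gives t = False.
(p) alone gives p = True.
(¬q) alone gives q = False.
(r) alone gives r = True.
(¬s) alone gives s = False.
All clauses are satisfied.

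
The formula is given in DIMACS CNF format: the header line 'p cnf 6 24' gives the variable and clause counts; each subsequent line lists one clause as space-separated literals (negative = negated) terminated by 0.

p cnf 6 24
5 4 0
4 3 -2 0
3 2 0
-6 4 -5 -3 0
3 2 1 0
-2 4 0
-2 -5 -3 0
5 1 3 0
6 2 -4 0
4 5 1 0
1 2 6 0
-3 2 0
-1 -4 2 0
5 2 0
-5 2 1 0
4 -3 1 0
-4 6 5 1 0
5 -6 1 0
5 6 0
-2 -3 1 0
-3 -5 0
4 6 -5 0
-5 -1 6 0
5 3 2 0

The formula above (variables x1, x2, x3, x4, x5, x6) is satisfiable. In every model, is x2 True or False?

Suppose x2 = False.
The clause (x3) is unit, so x3 = True.
Now (¬x3) is unsatisfied and unit — conflict.
So every satisfying assignment has x2 = True.

True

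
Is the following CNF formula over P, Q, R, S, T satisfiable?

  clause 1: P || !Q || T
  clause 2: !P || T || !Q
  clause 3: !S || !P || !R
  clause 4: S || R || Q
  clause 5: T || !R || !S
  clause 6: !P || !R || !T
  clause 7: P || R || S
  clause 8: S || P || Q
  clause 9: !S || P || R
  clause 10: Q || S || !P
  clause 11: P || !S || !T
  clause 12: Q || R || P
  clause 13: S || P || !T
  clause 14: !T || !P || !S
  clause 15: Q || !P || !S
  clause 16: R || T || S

Yes

Case P = true:
Case T = true:
The clause (!R) is unit, so R = false.
The clause (!S) is unit, so S = false.
The clause (Q) is unit, so Q = true.
All clauses are satisfied.
A satisfying assignment: P=true,  Q=true,  R=false,  S=false,  T=true.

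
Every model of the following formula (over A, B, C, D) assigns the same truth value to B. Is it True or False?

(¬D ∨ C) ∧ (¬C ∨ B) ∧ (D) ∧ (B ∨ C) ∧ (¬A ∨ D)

True

Suppose B = False.
From the singleton clause (¬C), C = False.
Now (C) is unsatisfied and unit — conflict.
So every satisfying assignment has B = True.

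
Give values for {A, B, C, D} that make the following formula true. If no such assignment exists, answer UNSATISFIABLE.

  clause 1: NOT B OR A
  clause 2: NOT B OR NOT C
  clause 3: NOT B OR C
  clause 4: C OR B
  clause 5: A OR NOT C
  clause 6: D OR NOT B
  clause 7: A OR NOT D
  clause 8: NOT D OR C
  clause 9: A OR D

Suppose B = false.
The clause (C) is unit, so C = true.
The clause (A) is unit, so A = true.
All clauses hold; D can take either value.

A=true,  B=false,  C=true,  D=true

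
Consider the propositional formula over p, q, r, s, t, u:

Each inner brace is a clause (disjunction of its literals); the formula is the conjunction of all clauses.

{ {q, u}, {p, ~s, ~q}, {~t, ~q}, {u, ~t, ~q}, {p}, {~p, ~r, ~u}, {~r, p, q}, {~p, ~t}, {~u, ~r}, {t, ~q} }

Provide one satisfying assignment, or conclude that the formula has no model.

Unit clause (p) forces p = 1.
Unit clause (~t) forces t = 0.
Unit clause (~q) forces q = 0.
Unit clause (u) forces u = 1.
Unit clause (~r) forces r = 0.
No clause remains; s is free.

p=1, q=0, r=0, s=0, t=0, u=1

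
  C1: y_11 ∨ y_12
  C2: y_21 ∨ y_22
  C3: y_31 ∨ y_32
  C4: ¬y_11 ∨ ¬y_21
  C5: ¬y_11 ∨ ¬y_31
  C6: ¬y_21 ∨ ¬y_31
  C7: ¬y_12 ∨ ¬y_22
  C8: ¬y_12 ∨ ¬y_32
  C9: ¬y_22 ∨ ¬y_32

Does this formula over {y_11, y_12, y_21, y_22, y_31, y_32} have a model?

No

Suppose y_11 = True.
(¬y_21) alone gives y_21 = False.
(y_22) alone gives y_22 = True.
(¬y_31) alone gives y_31 = False.
(y_32) alone gives y_32 = True.
That conflicts with the unit clause (¬y_32).
Undo y_11 and try y_11 = False.
(y_12) alone gives y_12 = True.
(¬y_22) alone gives y_22 = False.
(y_21) alone gives y_21 = True.
(¬y_31) alone gives y_31 = False.
(y_32) alone gives y_32 = True.
That conflicts with the unit clause (¬y_32).
Both values of y_11 lead to a conflict.
No assignment satisfies every clause.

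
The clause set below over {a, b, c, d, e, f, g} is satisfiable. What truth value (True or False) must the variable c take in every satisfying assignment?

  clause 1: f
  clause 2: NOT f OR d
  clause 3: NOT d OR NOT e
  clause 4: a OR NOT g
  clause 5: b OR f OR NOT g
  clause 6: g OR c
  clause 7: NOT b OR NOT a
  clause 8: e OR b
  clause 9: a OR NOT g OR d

True

Suppose c = false.
(f) alone gives f = true.
(d) alone gives d = true.
(NOT e) alone gives e = false.
(g) alone gives g = true.
(a) alone gives a = true.
(NOT b) alone gives b = false.
That conflicts with the unit clause (b).
So every satisfying assignment has c = True.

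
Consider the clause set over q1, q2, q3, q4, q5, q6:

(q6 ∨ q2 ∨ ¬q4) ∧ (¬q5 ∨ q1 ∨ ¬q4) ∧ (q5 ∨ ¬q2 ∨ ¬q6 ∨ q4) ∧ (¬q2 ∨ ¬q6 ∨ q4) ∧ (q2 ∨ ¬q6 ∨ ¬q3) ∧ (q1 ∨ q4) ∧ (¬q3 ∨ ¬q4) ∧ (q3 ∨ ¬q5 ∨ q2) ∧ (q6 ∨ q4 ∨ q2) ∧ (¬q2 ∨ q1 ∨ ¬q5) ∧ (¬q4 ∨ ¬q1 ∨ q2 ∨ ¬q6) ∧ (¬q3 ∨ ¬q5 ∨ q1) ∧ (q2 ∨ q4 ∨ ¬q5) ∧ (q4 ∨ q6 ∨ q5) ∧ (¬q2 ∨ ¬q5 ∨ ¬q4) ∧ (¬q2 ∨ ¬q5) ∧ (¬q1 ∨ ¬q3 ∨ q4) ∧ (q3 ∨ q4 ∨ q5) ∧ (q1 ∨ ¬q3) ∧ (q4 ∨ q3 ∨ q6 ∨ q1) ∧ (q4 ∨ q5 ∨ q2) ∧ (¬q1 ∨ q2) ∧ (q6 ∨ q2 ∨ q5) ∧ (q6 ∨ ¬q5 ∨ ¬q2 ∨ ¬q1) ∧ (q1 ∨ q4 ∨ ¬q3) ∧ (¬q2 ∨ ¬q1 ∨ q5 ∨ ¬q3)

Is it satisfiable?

Satisfiable

Suppose q1 = True.
(q2) alone gives q2 = True.
(¬q5) alone gives q5 = False.
(¬q3) alone gives q3 = False.
(q4) alone gives q4 = True.
No clause remains; q6 is free.
A satisfying assignment: q1 ↦ True, q2 ↦ True, q3 ↦ False, q4 ↦ True, q5 ↦ False, q6 ↦ True.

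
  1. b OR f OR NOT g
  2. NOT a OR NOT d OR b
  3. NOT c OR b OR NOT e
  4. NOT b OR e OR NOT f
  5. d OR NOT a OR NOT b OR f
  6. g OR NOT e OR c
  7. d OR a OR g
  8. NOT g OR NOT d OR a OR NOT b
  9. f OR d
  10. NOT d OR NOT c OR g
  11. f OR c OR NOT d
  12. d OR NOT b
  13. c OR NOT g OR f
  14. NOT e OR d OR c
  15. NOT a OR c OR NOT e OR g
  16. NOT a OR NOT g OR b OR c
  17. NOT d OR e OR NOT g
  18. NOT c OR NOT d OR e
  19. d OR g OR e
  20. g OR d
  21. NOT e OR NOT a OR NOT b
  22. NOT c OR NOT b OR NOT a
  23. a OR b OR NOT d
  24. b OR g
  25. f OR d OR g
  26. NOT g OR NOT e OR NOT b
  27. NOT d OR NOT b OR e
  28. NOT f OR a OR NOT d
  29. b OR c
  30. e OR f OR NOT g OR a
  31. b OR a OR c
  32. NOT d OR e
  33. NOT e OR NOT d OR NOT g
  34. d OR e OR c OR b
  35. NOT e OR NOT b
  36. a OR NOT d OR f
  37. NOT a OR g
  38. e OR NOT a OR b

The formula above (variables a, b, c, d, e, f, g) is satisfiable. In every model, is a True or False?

Suppose a = true.
(g) alone gives g = true.
Case b = true:
(d) alone gives d = true.
(e) alone gives e = true.
Now (NOT e) is unsatisfied and unit — conflict.
Backtrack on b: now try b = false.
(f) alone gives f = true.
(NOT d) alone gives d = false.
(c) alone gives c = true.
(NOT e) alone gives e = false.
Now (e) is unsatisfied and unit — conflict.
Both values of b lead to a conflict.
So every satisfying assignment has a = False.

False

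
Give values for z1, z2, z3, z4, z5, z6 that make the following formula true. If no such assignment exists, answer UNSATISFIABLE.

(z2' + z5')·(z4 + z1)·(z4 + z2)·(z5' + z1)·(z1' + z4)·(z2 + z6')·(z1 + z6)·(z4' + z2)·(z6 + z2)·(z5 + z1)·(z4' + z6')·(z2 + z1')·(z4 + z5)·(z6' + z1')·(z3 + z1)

z1 ↦ 1; z2 ↦ 1; z3 ↦ 0; z4 ↦ 1; z5 ↦ 0; z6 ↦ 0

Branch on z2: set z2 = 1.
The clause (z5') is unit, so z5 = 0.
The clause (z1) is unit, so z1 = 1.
The clause (z4) is unit, so z4 = 1.
The clause (z6') is unit, so z6 = 0.
All clauses hold; z3 can take either value.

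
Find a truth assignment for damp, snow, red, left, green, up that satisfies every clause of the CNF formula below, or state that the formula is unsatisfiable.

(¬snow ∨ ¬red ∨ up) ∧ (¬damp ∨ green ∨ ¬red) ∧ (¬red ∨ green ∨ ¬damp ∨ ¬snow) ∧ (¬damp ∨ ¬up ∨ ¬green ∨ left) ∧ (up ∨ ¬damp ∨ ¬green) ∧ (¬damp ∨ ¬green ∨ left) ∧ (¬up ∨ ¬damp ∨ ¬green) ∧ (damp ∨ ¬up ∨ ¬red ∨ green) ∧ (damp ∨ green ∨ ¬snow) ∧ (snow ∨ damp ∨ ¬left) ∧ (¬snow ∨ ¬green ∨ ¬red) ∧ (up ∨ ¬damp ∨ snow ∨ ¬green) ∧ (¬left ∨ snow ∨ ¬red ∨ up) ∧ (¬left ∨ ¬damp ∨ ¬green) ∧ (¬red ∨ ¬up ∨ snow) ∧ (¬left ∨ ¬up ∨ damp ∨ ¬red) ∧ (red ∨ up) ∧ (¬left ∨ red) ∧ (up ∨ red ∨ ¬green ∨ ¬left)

damp: True, snow: True, red: False, left: False, green: False, up: True

Branch on red: set red = False.
From the singleton clause (up), up = True.
From the singleton clause (¬left), left = False.
Branch on damp: set damp = True.
From the singleton clause (¬green), green = False.
Every clause is now satisfied; snow is unconstrained.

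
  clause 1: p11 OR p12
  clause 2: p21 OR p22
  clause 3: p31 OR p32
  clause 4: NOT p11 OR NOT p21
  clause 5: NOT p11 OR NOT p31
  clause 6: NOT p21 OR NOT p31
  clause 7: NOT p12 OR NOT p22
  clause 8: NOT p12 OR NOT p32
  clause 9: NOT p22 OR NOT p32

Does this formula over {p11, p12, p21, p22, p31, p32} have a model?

Unsatisfiable

Try p11 = true.
The clause (NOT p21) is unit, so p21 = false.
The clause (p22) is unit, so p22 = true.
The clause (NOT p31) is unit, so p31 = false.
The clause (p32) is unit, so p32 = true.
That conflicts with the unit clause (NOT p32).
So p11 must be the other value — set p11 = false.
The clause (p12) is unit, so p12 = true.
The clause (NOT p22) is unit, so p22 = false.
The clause (p21) is unit, so p21 = true.
The clause (NOT p31) is unit, so p31 = false.
The clause (p32) is unit, so p32 = true.
That conflicts with the unit clause (NOT p32).
Neither p11 = true nor p11 = false works.
No assignment satisfies every clause.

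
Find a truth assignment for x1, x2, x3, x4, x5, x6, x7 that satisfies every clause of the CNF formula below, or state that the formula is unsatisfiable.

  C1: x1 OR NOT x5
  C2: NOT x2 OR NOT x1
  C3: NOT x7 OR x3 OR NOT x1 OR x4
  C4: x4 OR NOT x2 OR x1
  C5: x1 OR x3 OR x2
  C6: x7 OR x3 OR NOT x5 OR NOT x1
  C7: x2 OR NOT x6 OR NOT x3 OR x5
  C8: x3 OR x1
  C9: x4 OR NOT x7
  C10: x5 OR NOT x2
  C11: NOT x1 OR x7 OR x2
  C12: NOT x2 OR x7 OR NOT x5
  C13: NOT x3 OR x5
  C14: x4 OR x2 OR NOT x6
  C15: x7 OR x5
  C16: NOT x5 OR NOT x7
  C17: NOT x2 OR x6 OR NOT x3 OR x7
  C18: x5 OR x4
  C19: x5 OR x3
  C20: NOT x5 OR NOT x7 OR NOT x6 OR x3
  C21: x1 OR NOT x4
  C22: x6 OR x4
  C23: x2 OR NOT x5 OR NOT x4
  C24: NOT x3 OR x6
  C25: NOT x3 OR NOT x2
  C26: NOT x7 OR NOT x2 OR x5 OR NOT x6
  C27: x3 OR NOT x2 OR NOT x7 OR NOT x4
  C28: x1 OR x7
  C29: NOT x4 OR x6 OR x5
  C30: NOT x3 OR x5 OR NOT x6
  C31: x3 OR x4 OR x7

Branch on x1: set x1 = true.
(NOT x2) alone gives x2 = false.
(x7) alone gives x7 = true.
(x4) alone gives x4 = true.
(NOT x5) alone gives x5 = false.
(NOT x3) alone gives x3 = false.
That conflicts with the unit clause (x3).
So x1 must be the other value — set x1 = false.
(NOT x5) alone gives x5 = false.
(x3) alone gives x3 = true.
That conflicts with the unit clause (NOT x3).
Neither x1 = true nor x1 = false works.

UNSATISFIABLE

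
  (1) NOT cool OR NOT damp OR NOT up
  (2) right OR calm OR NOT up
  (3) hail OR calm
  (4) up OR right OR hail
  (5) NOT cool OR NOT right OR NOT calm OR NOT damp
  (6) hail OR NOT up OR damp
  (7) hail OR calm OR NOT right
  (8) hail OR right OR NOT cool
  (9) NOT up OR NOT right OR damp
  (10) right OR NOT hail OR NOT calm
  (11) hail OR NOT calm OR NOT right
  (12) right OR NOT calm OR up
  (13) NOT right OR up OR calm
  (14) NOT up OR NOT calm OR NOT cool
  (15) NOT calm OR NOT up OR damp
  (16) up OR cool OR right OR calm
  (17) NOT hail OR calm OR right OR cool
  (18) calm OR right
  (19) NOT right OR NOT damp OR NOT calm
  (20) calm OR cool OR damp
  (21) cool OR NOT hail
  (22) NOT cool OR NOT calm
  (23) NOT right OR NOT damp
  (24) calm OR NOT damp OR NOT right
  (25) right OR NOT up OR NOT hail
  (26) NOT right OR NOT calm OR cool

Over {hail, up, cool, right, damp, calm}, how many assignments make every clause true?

There are 2^6 = 64 truth assignments over (hail, up, cool, right, damp, calm).
Split on damp. With damp = true, the clauses containing damp are satisfied and NOT damp drops from the rest; 1 of the 2^5 = 32 assignments to the other variables satisfy what remains.
With damp = false, by the same count on the reduced clause set, 0 assignments work.
(One model: hail=F, up=T, cool=F, right=F, damp=T, calm=T.)
Total: 1 + 0 = 1.

1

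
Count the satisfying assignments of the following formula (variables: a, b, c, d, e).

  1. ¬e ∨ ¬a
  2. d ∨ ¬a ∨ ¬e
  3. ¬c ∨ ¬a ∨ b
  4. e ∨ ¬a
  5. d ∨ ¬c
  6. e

There are 2^5 = 32 truth assignments over (a, b, c, d, e).
Split on c. With c = True, the clauses containing c are satisfied and ¬c drops from the rest; 2 of the 2^4 = 16 assignments to the other variables satisfy what remains.
With c = False, by the same count on the reduced clause set, 4 assignments work.
Total: 2 + 4 = 6.

6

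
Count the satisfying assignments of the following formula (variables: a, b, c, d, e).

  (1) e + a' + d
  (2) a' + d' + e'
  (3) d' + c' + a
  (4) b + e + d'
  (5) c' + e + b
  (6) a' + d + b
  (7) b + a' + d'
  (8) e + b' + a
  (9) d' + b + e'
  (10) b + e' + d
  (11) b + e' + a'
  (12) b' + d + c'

6

There are 2^5 = 32 truth assignments over (a, b, c, d, e).
Split on d. With d = 1, the clauses containing d are satisfied and d' drops from the rest; 3 of the 2^4 = 16 assignments to the other variables satisfy what remains.
With d = 0, by the same count on the reduced clause set, 3 assignments work.
(One model: a=F, b=F, c=F, d=F, e=F.)
Total: 3 + 3 = 6.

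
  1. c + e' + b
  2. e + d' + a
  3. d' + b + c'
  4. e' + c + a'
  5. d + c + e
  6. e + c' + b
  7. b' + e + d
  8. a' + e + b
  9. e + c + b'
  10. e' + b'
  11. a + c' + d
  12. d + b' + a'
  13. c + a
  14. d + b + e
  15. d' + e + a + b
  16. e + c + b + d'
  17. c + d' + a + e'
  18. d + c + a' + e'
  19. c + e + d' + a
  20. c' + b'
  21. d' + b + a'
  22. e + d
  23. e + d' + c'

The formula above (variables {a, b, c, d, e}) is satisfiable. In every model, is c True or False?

True

Suppose c = 0.
(a) alone gives a = 1.
(e') alone gives e = 0.
(d) alone gives d = 1.
(b) alone gives b = 1.
That conflicts with the unit clause (b').
So every satisfying assignment has c = True.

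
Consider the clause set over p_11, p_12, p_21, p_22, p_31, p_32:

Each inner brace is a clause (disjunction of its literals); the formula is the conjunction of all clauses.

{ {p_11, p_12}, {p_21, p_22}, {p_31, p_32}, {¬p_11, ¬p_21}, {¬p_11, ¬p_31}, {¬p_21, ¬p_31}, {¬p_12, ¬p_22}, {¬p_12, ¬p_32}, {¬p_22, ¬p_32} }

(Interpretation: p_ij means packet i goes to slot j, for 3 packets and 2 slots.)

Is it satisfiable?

Try p_11 = True.
Unit clause (¬p_21) forces p_21 = False.
Unit clause (p_22) forces p_22 = True.
Unit clause (¬p_31) forces p_31 = False.
Unit clause (p_32) forces p_32 = True.
That conflicts with the unit clause (¬p_32).
So p_11 must be the other value — set p_11 = False.
Unit clause (p_12) forces p_12 = True.
Unit clause (¬p_22) forces p_22 = False.
Unit clause (p_21) forces p_21 = True.
Unit clause (¬p_31) forces p_31 = False.
Unit clause (p_32) forces p_32 = True.
That conflicts with the unit clause (¬p_32).
Neither p_11 = True nor p_11 = False works.
No assignment satisfies every clause.

No, unsatisfiable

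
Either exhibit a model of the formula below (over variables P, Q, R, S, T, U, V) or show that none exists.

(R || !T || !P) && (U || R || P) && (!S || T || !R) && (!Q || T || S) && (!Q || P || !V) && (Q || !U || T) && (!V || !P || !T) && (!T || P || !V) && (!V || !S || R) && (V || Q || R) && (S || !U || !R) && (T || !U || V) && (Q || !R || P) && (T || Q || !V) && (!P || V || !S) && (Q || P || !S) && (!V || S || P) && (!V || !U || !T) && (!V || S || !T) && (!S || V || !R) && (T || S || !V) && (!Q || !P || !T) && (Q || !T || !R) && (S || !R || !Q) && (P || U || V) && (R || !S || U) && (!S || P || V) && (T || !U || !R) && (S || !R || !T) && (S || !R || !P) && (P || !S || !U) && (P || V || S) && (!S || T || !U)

UNSATISFIABLE

Branch on R: set R = true.
Branch on S: set S = false.
Unit clause (!U) forces U = false.
Unit clause (!Q) forces Q = false.
Unit clause (P) forces P = true.
That conflicts with the unit clause (!P).
Backtrack on S: now try S = true.
Unit clause (T) forces T = true.
Unit clause (V) forces V = true.
Unit clause (!P) forces P = false.
That conflicts with the unit clause (P).
Either choice for S ends in contradiction.
Backtrack on R: now try R = false.
Branch on T: set T = false.
Branch on U: set U = true.
Unit clause (Q) forces Q = true.
Unit clause (S) forces S = true.
That conflicts with the unit clause (!S).
Backtrack on U: now try U = false.
Unit clause (P) forces P = true.
Unit clause (!S) forces S = false.
Unit clause (!Q) forces Q = false.
Unit clause (V) forces V = true.
That conflicts with the unit clause (!V).
Either choice for U ends in contradiction.
Backtrack on T: now try T = true.
Unit clause (!P) forces P = false.
Unit clause (U) forces U = true.
Unit clause (!V) forces V = false.
Unit clause (Q) forces Q = true.
Unit clause (!S) forces S = false.
That conflicts with the unit clause (S).
Either choice for T ends in contradiction.
Either choice for R ends in contradiction.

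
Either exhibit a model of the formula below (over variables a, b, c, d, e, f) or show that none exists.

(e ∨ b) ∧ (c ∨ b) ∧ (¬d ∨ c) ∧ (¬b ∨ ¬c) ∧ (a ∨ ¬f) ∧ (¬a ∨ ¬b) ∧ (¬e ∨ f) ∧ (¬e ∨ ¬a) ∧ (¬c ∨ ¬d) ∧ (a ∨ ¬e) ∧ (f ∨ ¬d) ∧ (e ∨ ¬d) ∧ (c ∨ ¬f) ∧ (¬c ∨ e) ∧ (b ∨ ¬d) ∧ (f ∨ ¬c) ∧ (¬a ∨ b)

Branch on e: set e = False.
From the singleton clause (b), b = True.
From the singleton clause (¬c), c = False.
From the singleton clause (¬d), d = False.
From the singleton clause (¬a), a = False.
From the singleton clause (¬f), f = False.
This assignment satisfies each clause.

a ↦ False,  b ↦ True,  c ↦ False,  d ↦ False,  e ↦ False,  f ↦ False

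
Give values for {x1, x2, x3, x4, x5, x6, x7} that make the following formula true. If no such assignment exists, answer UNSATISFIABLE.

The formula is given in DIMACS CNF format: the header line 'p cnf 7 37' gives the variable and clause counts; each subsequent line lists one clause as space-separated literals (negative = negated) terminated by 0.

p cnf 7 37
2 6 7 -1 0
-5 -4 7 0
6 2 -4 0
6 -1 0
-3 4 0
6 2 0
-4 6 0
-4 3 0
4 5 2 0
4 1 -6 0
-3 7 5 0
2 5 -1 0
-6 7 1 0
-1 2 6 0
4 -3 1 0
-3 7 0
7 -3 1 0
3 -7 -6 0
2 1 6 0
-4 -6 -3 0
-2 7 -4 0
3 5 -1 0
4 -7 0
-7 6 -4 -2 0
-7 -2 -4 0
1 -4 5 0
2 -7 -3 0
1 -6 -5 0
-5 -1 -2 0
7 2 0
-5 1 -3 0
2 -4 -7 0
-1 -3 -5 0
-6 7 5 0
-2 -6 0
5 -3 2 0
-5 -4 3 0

Suppose x6 = False.
From the singleton clause (¬x1), x1 = False.
From the singleton clause (x2), x2 = True.
From the singleton clause (¬x4), x4 = False.
From the singleton clause (¬x3), x3 = False.
From the singleton clause (¬x7), x7 = False.
Every clause is now satisfied; x5 is unconstrained.

x1: False,  x2: True,  x3: False,  x4: False,  x5: False,  x6: False,  x7: False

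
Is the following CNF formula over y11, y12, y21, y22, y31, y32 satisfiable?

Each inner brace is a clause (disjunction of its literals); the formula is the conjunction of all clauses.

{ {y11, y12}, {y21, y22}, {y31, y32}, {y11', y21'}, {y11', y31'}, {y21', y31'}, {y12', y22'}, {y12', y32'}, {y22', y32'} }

Branch on y11: set y11 = 1.
(y21') alone gives y21 = 0.
(y22) alone gives y22 = 1.
(y31') alone gives y31 = 0.
(y32) alone gives y32 = 1.
Now (y32') is unsatisfied and unit — conflict.
That branch fails; take y11 = 0 instead.
(y12) alone gives y12 = 1.
(y22') alone gives y22 = 0.
(y21) alone gives y21 = 1.
(y31') alone gives y31 = 0.
(y32) alone gives y32 = 1.
Now (y32') is unsatisfied and unit — conflict.
Both values of y11 lead to a conflict.
No assignment satisfies every clause.

Unsatisfiable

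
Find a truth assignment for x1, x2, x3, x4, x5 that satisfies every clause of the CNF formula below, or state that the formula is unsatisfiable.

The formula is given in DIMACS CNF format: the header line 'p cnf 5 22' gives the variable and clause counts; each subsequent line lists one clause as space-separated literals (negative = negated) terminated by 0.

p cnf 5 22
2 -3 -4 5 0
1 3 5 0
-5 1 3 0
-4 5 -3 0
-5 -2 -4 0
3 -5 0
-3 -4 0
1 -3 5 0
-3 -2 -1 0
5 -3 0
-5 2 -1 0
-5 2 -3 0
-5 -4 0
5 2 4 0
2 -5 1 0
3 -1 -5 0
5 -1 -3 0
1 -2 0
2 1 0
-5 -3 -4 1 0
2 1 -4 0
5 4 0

Case x3 = False:
The clause (¬x5) is unit, so x5 = False.
The clause (x1) is unit, so x1 = True.
The clause (x4) is unit, so x4 = True.
All clauses hold; x2 can take either value.

x1 ↦ True; x2 ↦ True; x3 ↦ False; x4 ↦ True; x5 ↦ False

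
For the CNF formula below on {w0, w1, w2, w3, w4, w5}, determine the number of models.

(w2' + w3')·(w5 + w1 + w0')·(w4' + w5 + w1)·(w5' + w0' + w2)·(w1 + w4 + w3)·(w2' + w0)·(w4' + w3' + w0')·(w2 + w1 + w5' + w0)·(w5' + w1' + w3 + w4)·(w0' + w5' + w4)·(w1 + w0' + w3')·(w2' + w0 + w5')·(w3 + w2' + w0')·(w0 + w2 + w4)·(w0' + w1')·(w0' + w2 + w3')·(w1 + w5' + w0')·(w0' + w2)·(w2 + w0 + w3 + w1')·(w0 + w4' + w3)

2

There are 2^6 = 64 truth assignments over (w0, w1, w2, w3, w4, w5).
Split on w4. With w4 = 1, the clauses containing w4 are satisfied and w4' drops from the rest; 2 of the 2^5 = 32 assignments to the other variables satisfy what remains.
With w4 = 0, by the same count on the reduced clause set, 0 assignments work.
Total: 2 + 0 = 2.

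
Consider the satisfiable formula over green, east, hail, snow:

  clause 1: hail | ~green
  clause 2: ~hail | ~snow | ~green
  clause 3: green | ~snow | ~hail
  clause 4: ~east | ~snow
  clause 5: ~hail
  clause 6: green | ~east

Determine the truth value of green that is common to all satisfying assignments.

False

Suppose green = 1.
From the singleton clause (hail), hail = 1.
But (~hail) is also a unit clause — contradiction.
So every satisfying assignment has green = False.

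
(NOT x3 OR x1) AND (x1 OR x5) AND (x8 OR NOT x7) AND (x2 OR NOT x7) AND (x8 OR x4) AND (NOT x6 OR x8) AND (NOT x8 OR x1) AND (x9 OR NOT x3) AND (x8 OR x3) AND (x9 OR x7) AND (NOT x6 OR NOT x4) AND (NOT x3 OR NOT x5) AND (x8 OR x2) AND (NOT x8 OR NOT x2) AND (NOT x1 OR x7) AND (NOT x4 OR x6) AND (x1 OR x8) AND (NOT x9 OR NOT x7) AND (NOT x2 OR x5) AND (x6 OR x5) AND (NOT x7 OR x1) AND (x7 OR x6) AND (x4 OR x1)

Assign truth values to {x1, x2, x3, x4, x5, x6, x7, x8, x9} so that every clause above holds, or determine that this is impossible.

UNSATISFIABLE

Try x3 = false.
(x8) alone gives x8 = true.
(x1) alone gives x1 = true.
(NOT x2) alone gives x2 = false.
(NOT x7) alone gives x7 = false.
That conflicts with the unit clause (x7).
Undo x3 and try x3 = true.
(x1) alone gives x1 = true.
(x9) alone gives x9 = true.
(NOT x5) alone gives x5 = false.
(x7) alone gives x7 = true.
That conflicts with the unit clause (NOT x7).
Both values of x3 lead to a conflict.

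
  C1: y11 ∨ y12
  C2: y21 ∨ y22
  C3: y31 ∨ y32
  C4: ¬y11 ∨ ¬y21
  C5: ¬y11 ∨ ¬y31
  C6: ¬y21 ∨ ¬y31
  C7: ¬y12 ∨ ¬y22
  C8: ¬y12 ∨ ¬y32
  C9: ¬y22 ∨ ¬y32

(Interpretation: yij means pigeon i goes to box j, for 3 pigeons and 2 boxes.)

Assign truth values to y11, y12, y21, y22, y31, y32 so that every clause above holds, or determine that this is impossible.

Try y11 = True.
The clause (¬y21) is unit, so y21 = False.
The clause (y22) is unit, so y22 = True.
The clause (¬y31) is unit, so y31 = False.
The clause (y32) is unit, so y32 = True.
Now (¬y32) is unsatisfied and unit — conflict.
So y11 must be the other value — set y11 = False.
The clause (y12) is unit, so y12 = True.
The clause (¬y22) is unit, so y22 = False.
The clause (y21) is unit, so y21 = True.
The clause (¬y31) is unit, so y31 = False.
The clause (y32) is unit, so y32 = True.
Now (¬y32) is unsatisfied and unit — conflict.
Either choice for y11 ends in contradiction.

UNSATISFIABLE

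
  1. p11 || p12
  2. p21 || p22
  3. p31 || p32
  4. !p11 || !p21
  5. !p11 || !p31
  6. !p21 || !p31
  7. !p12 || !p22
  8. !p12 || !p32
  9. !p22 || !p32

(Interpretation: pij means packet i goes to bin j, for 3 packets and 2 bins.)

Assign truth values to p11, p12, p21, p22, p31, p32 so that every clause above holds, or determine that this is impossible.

Suppose p11 = true.
(!p21) alone gives p21 = false.
(p22) alone gives p22 = true.
(!p31) alone gives p31 = false.
(p32) alone gives p32 = true.
That conflicts with the unit clause (!p32).
So p11 must be the other value — set p11 = false.
(p12) alone gives p12 = true.
(!p22) alone gives p22 = false.
(p21) alone gives p21 = true.
(!p31) alone gives p31 = false.
(p32) alone gives p32 = true.
That conflicts with the unit clause (!p32).
Both values of p11 lead to a conflict.

UNSATISFIABLE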